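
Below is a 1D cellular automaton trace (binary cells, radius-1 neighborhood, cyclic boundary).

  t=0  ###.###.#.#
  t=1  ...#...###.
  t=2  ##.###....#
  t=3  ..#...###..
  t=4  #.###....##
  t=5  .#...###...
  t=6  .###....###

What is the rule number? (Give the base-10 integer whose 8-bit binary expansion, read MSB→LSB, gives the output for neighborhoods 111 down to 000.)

53

  ###|.  b7=0 t=0,i=0
  ##.|.  b6=0 t=0,i=2
  #.#|#  b5=1 t=0,i=3
  #..|#  b4=1 t=1,i=4
  .##|.  b3=0 t=0,i=4
  .#.|#  b2=1 t=0,i=8
  ..#|.  b1=0 t=1,i=2
  ...|#  b0=1 t=1,i=0
  bits 00110101 = 53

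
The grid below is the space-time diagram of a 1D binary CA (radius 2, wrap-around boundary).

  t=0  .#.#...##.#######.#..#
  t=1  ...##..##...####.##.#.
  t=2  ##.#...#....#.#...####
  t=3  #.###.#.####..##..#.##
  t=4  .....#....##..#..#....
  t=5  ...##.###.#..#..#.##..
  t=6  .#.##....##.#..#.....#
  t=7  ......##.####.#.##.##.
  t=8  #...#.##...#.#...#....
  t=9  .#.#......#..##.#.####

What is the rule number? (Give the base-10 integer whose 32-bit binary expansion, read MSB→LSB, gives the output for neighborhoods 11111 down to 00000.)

  ##### -> #   bit 31 = 1  t=0,i=12
  ####. -> #   bit 30 = 1  t=0,i=15
  ###.# -> .   bit 29 = 0  t=0,i=16
  ###.. -> #   bit 28 = 1  t=3,i=11
  ##.## -> .   bit 27 = 0  t=0,i=9
  ##.#. -> #   bit 26 = 1  t=0,i=17
  ##..# -> .   bit 25 = 0  t=1,i=5
  ##... -> .   bit 24 = 0  t=1,i=9
  #.### -> .   bit 23 = 0  t=0,i=10
  #.##. -> .   bit 22 = 0  t=1,i=17
  #.#.# -> .   bit 21 = 0  t=0,i=1
  #.#.. -> #   bit 20 = 1  t=0,i=3
  #..## -> .   bit 19 = 0  t=1,i=6
  #..#. -> #   bit 18 = 1  t=0,i=20
  #...# -> .   bit 17 = 0  t=0,i=5
  #.... -> #   bit 16 = 1  t=1,i=0
  .#### -> .   bit 15 = 0  t=0,i=11
  .###. -> .   bit 14 = 0  t=3,i=3
  .##.# -> #   bit 13 = 1  t=0,i=8
  .##.. -> .   bit 12 = 0  t=1,i=4
  .#.## -> .   bit 11 = 0  t=3,i=7
  .#.#. -> .   bit 10 = 0  t=0,i=0
  .#..# -> .   bit 9 = 0  t=0,i=19
  .#... -> #   bit 8 = 1  t=0,i=4
  ..### -> #   bit 7 = 1  t=1,i=12
  ..##. -> #   bit 6 = 1  t=0,i=7
  ..#.# -> .   bit 5 = 0  t=0,i=21
  ..#.. -> .   bit 4 = 0  t=2,i=7
  ...## -> .   bit 3 = 0  t=0,i=6
  ...#. -> #   bit 2 = 1  t=2,i=6
  ....# -> #   bit 1 = 1  t=1,i=1
  ..... -> .   bit 0 = 0  t=4,i=0
  bits 11010100000101010010000111000110 = 3558154694

3558154694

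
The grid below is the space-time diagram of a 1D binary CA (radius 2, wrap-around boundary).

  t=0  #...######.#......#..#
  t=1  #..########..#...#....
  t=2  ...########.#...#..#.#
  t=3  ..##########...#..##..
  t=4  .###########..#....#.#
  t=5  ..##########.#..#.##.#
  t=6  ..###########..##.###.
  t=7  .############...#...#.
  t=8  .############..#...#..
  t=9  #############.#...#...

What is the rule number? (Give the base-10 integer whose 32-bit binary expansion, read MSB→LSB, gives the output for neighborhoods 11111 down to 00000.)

  #####|#  b31=1 t=0,i=6
  ####.|#  b30=1 t=0,i=8
  ###.#|#  b29=1 t=0,i=9
  ###..|#  b28=1 t=1,i=10
  ##.##|.  b27=0 t=6,i=17
  ##.#.|#  b26=1 t=0,i=10
  ##..#|.  b25=0 t=1,i=11
  ##...|.  b24=0 t=0,i=1
  #.###|.  b23=0 t=4,i=1
  #.##.|#  b22=1 t=5,i=18
  #.#.#|#  b21=1 t=4,i=21
  #.#..|.  b20=0 t=0,i=11
  #..##|.  b19=0 t=0,i=20
  #..#.|#  b18=1 t=1,i=12
  #...#|.  b17=0 t=0,i=2
  #....|#  b16=1 t=0,i=13
  .####|#  b15=1 t=0,i=5
  .###.|.  b14=0 t=6,i=19
  .##.#|#  b13=1 t=5,i=19
  .##..|#  b12=1 t=0,i=0
  .#.##|.  b11=0 t=4,i=0
  .#.#.|.  b10=0 t=2,i=20
  .#..#|.  b9=0 t=0,i=19
  .#...|.  b8=0 t=0,i=12
  ..###|#  b7=1 t=0,i=4
  ..##.|.  b6=0 t=0,i=21
  ..#.#|#  b5=1 t=2,i=19
  ..#..|.  b4=0 t=0,i=18
  ...##|#  b3=1 t=0,i=3
  ...#.|#  b2=1 t=0,i=17
  ....#|.  b1=0 t=0,i=16
  .....|.  b0=0 t=0,i=14
  bits 11110100011001011011000010101100 = 4100305068

4100305068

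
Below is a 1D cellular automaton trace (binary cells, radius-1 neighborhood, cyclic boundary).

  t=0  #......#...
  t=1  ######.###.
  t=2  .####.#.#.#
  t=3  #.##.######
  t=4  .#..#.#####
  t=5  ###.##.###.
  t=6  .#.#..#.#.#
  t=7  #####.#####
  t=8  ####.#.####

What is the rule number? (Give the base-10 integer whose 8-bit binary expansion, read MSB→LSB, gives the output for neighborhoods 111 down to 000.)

181

  nb ###: next=#  (t=1,i=1, bit7=1)
  nb ##.: next=.  (t=1,i=5, bit6=0)
  nb #.#: next=#  (t=1,i=6, bit5=1)
  nb #..: next=#  (t=0,i=1, bit4=1)
  nb .##: next=.  (t=1,i=0, bit3=0)
  nb .#.: next=#  (t=0,i=0, bit2=1)
  nb ..#: next=.  (t=0,i=6, bit1=0)
  nb ...: next=#  (t=0,i=2, bit0=1)
  bits 10110101 = 181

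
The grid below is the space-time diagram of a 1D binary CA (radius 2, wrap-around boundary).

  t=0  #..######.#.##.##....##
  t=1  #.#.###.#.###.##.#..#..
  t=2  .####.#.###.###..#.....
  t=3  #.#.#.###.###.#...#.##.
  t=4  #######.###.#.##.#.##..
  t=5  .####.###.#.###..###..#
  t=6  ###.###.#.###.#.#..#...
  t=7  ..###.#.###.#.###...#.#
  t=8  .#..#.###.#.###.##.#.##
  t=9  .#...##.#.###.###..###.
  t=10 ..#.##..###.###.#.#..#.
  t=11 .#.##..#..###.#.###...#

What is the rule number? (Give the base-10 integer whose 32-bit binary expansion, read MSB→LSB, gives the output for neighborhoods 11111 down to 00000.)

  ##### -> #   bit 31 = 1  t=0,i=5
  ####. -> .   bit 30 = 0  t=0,i=7
  ###.# -> #   bit 29 = 1  t=0,i=8
  ###.. -> #   bit 28 = 1  t=0,i=0
  ##.## -> #   bit 27 = 1  t=0,i=14
  ##.#. -> .   bit 26 = 0  t=0,i=9
  ##..# -> .   bit 25 = 0  t=0,i=1
  ##... -> #   bit 24 = 1  t=0,i=17
  #.### -> #   bit 23 = 1  t=1,i=4
  #.##. -> #   bit 22 = 1  t=0,i=12
  #.#.# -> #   bit 21 = 1  t=0,i=10
  #.#.. -> #   bit 20 = 1  t=1,i=17
  #..## -> #   bit 19 = 1  t=0,i=2
  #..#. -> .   bit 18 = 0  t=1,i=19
  #...# -> .   bit 17 = 0  t=3,i=16
  #.... -> .   bit 16 = 0  t=0,i=18
  .#### -> #   bit 15 = 1  t=0,i=4
  .###. -> .   bit 14 = 0  t=0,i=22
  .##.# -> .   bit 13 = 0  t=0,i=13
  .##.. -> .   bit 12 = 0  t=0,i=16
  .#.## -> #   bit 11 = 1  t=0,i=11
  .#.#. -> #   bit 10 = 1  t=1,i=1
  .#..# -> .   bit 9 = 0  t=1,i=18
  .#... -> #   bit 8 = 1  t=2,i=18
  ..### -> .   bit 7 = 0  t=0,i=3
  ..##. -> #   bit 6 = 1  t=9,i=5
  ..#.# -> .   bit 5 = 0  t=1,i=0
  ..#.. -> .   bit 4 = 0  t=1,i=20
  ...## -> #   bit 3 = 1  t=0,i=20
  ...#. -> #   bit 2 = 1  t=3,i=17
  ....# -> .   bit 1 = 0  t=0,i=19
  ..... -> #   bit 0 = 1  t=2,i=20
  bits 10111001111110001000110101001101 = 3120074061

3120074061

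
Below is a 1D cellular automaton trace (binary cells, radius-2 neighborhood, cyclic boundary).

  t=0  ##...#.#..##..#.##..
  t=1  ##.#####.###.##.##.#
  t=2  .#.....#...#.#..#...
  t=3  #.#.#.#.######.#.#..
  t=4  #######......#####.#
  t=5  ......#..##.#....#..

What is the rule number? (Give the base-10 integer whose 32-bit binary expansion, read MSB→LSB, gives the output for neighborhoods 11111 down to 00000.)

  [31] ##### => .  t=1,i=5
  [30] ####. => .  t=1,i=6
  [29] ###.# => #  t=1,i=1
  [28] ###.. => #  t=4,i=6
  [27] ##.## => .  t=1,i=2
  [26] ##.#. => #  t=3,i=14
  [25] ##..# => .  t=0,i=12
  [24] ##... => .  t=0,i=2
  [23] #.### => .  t=1,i=3
  [22] #.##. => #  t=0,i=16
  [21] #.#.# => #  t=3,i=2
  [20] #.#.. => #  t=0,i=7
  [19] #..## => #  t=0,i=9
  [18] #..#. => #  t=0,i=13
  [17] #...# => #  t=0,i=3
  [16] #.... => .  t=2,i=3
  [15] .#### => .  t=1,i=4
  [14] .###. => .  t=1,i=0
  [13] .##.# => .  t=1,i=14
  [12] .##.. => #  t=0,i=1
  [11] .#.## => .  t=0,i=15
  [10] .#.#. => #  t=0,i=6
  [9] .#..# => .  t=0,i=8
  [8] .#... => #  t=2,i=2
  [7] ..### => .  t=4,i=13
  [6] ..##. => #  t=0,i=0
  [5] ..#.# => #  t=0,i=5
  [4] ..#.. => .  t=2,i=1
  [3] ...## => #  t=4,i=12
  [2] ...#. => #  t=0,i=4
  [1] ....# => .  t=2,i=5
  [0] ..... => #  t=2,i=4
  bits 00110100011111100001010101101101 = 880678253

880678253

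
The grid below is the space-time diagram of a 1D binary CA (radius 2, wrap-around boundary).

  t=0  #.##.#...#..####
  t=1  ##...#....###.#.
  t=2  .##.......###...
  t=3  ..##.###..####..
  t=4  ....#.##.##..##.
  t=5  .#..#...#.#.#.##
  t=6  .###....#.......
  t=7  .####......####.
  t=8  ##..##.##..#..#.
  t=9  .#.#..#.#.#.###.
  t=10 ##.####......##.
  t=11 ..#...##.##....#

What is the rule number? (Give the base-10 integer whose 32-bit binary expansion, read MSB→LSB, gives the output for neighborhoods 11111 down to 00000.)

3105641121

  ##### -> #   bit 31 = 1  t=0,i=14
  ####. -> .   bit 30 = 0  t=0,i=15
  ###.# -> #   bit 29 = 1  t=0,i=0
  ###.. -> #   bit 28 = 1  t=2,i=12
  ##.## -> #   bit 27 = 1  t=0,i=1
  ##.#. -> .   bit 26 = 0  t=0,i=4
  ##..# -> .   bit 25 = 0  t=3,i=8
  ##... -> #   bit 24 = 1  t=1,i=2
  #.### -> .   bit 23 = 0  t=3,i=5
  #.##. -> .   bit 22 = 0  t=0,i=2
  #.#.# -> .   bit 21 = 0  t=1,i=14
  #.#.. -> #   bit 20 = 1  t=0,i=5
  #..## -> #   bit 19 = 1  t=0,i=11
  #..#. -> #   bit 18 = 1  t=5,i=3
  #...# -> .   bit 17 = 0  t=0,i=7
  #.... -> .   bit 16 = 0  t=1,i=7
  .#### -> .   bit 15 = 0  t=0,i=13
  .###. -> #   bit 14 = 1  t=1,i=11
  .##.# -> .   bit 13 = 0  t=0,i=3
  .##.. -> #   bit 12 = 1  t=1,i=1
  .#.## -> .   bit 11 = 0  t=1,i=15
  .#.#. -> .   bit 10 = 0  t=5,i=9
  .#..# -> #   bit 9 = 1  t=0,i=10
  .#... -> .   bit 8 = 0  t=0,i=6
  ..### -> #   bit 7 = 1  t=0,i=12
  ..##. -> .   bit 6 = 0  t=2,i=1
  ..#.# -> #   bit 5 = 1  t=4,i=4
  ..#.. -> .   bit 4 = 0  t=0,i=9
  ...## -> .   bit 3 = 0  t=1,i=9
  ...#. -> .   bit 2 = 0  t=0,i=8
  ....# -> .   bit 1 = 0  t=1,i=8
  ..... -> #   bit 0 = 1  t=2,i=5
  bits 10111001000111000101001010100001 = 3105641121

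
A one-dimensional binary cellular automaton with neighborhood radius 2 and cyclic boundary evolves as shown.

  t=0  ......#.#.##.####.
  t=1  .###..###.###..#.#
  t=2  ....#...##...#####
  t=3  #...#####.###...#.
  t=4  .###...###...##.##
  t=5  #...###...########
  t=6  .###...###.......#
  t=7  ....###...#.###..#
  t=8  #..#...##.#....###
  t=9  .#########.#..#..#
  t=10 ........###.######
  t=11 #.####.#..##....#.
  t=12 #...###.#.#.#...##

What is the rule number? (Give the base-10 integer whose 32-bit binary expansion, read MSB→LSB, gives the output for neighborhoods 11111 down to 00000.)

  ##### -> .   bit 31 = 0  t=2,i=15
  ####. -> #   bit 30 = 1  t=0,i=15
  ###.# -> #   bit 29 = 1  t=1,i=8
  ###.. -> .   bit 28 = 0  t=0,i=16
  ##.## -> #   bit 27 = 1  t=0,i=12
  ##.#. -> #   bit 26 = 1  t=8,i=9
  ##..# -> #   bit 25 = 1  t=1,i=4
  ##... -> #   bit 24 = 1  t=0,i=17
  #.### -> .   bit 23 = 0  t=0,i=13
  #.##. -> #   bit 22 = 1  t=0,i=10
  #.#.# -> #   bit 21 = 1  t=0,i=8
  #.#.. -> .   bit 20 = 0  t=3,i=0
  #..## -> .   bit 19 = 0  t=1,i=5
  #..#. -> #   bit 18 = 1  t=1,i=14
  #...# -> #   bit 17 = 1  t=2,i=6
  #.... -> .   bit 16 = 0  t=0,i=0
  .#### -> .   bit 15 = 0  t=0,i=14
  .###. -> .   bit 14 = 0  t=1,i=2
  .##.# -> #   bit 13 = 1  t=0,i=11
  .##.. -> .   bit 12 = 0  t=2,i=9
  .#.## -> .   bit 11 = 0  t=0,i=9
  .#.#. -> #   bit 10 = 1  t=0,i=7
  .#..# -> #   bit 9 = 1  t=9,i=12
  .#... -> #   bit 8 = 1  t=2,i=5
  ..### -> .   bit 7 = 0  t=1,i=6
  ..##. -> #   bit 6 = 1  t=2,i=8
  ..#.# -> #   bit 5 = 1  t=0,i=6
  ..#.. -> #   bit 4 = 1  t=2,i=4
  ...## -> #   bit 3 = 1  t=2,i=7
  ...#. -> .   bit 2 = 0  t=0,i=5
  ....# -> .   bit 1 = 0  t=0,i=4
  ..... -> #   bit 0 = 1  t=0,i=1
  bits 01101111011001100010011101111001 = 1868965753

1868965753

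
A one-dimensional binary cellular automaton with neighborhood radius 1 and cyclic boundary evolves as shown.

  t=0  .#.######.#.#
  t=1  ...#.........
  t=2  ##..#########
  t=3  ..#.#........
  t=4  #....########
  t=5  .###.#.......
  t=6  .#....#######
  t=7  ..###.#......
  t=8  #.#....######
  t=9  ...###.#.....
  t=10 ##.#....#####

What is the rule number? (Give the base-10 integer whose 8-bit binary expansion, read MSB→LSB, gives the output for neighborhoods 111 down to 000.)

25

  ###|.  b7=0 t=0,i=4
  ##.|.  b6=0 t=0,i=8
  #.#|.  b5=0 t=0,i=0
  #..|#  b4=1 t=1,i=4
  .##|#  b3=1 t=0,i=3
  .#.|.  b2=0 t=0,i=1
  ..#|.  b1=0 t=1,i=2
  ...|#  b0=1 t=1,i=0
  bits 00011001 = 25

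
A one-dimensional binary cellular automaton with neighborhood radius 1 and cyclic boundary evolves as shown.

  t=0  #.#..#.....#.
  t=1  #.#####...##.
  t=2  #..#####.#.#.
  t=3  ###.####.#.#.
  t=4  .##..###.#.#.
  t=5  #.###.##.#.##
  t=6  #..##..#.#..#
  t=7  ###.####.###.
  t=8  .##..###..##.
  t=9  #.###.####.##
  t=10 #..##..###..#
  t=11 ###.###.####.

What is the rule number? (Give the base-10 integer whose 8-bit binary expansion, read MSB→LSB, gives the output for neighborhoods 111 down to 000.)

  [7] ### => #  t=1,i=3
  [6] ##. => #  t=1,i=6
  [5] #.# => .  t=0,i=1
  [4] #.. => #  t=0,i=3
  [3] .## => .  t=1,i=2
  [2] .#. => #  t=0,i=0
  [1] ..# => #  t=0,i=4
  [0] ... => .  t=0,i=7
  bits 11010110 = 214

214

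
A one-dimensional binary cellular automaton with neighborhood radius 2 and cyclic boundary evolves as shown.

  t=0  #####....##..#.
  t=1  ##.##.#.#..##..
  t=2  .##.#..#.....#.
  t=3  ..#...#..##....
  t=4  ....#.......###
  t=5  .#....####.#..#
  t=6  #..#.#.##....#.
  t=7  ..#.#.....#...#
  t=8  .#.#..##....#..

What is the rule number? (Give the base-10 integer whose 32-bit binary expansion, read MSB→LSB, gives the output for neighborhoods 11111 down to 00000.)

  [31] ##### => .  t=0,i=2
  [30] ####. => #  t=0,i=3
  [29] ###.# => .  t=5,i=9
  [28] ###.. => #  t=0,i=4
  [27] ##.## => #  t=1,i=2
  [26] ##.#. => .  t=1,i=5
  [25] ##..# => #  t=0,i=11
  [24] ##... => .  t=0,i=5
  [23] #.### => #  t=0,i=0
  [22] #.##. => .  t=1,i=3
  [21] #.#.# => .  t=1,i=6
  [20] #.#.. => .  t=1,i=8
  [19] #..## => .  t=1,i=10
  [18] #..#. => #  t=0,i=12
  [17] #...# => #  t=3,i=4
  [16] #.... => #  t=0,i=6
  [15] .#### => #  t=0,i=1
  [14] .###. => .  t=4,i=13
  [13] .##.# => #  t=1,i=1
  [12] .##.. => .  t=0,i=10
  [11] .#.## => .  t=0,i=14
  [10] .#.#. => #  t=1,i=7
  [9] .#..# => .  t=1,i=9
  [8] .#... => .  t=2,i=8
  [7] ..### => .  t=4,i=12
  [6] ..##. => .  t=0,i=9
  [5] ..#.# => .  t=0,i=13
  [4] ..#.. => .  t=2,i=7
  [3] ...## => #  t=0,i=8
  [2] ...#. => .  t=2,i=12
  [1] ....# => .  t=0,i=7
  [0] ..... => #  t=2,i=10
  bits 01011010100001111010010000001001 = 1518838793

1518838793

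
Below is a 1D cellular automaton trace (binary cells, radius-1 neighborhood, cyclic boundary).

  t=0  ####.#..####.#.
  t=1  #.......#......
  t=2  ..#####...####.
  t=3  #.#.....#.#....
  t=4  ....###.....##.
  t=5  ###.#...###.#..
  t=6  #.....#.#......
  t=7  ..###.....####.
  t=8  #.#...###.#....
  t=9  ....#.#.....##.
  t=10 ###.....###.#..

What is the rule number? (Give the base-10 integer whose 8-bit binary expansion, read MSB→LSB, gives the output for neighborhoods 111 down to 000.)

  ###|.  b7=0 t=0,i=1
  ##.|.  b6=0 t=0,i=3
  #.#|.  b5=0 t=0,i=4
  #..|.  b4=0 t=0,i=6
  .##|#  b3=1 t=0,i=0
  .#.|.  b2=0 t=0,i=5
  ..#|.  b1=0 t=0,i=7
  ...|#  b0=1 t=1,i=2
  bits 00001001 = 9

9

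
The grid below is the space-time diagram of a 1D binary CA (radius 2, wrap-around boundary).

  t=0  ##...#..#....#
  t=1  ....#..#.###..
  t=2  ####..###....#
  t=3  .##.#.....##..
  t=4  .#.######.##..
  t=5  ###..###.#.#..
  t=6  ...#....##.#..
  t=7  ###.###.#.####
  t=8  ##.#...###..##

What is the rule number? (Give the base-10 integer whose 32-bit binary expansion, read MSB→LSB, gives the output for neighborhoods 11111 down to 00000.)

3459586407

  #####|#  b31=1 t=2,i=1
  ####.|#  b30=1 t=2,i=2
  ###.#|.  b29=0 t=4,i=8
  ###..|.  b28=0 t=0,i=1
  ##.##|#  b27=1 t=4,i=9
  ##.#.|#  b26=1 t=3,i=3
  ##..#|#  b25=1 t=2,i=4
  ##...|.  b24=0 t=0,i=2
  #.###|.  b23=0 t=1,i=9
  #.##.|.  b22=0 t=4,i=10
  #.#.#|#  b21=1 t=5,i=9
  #.#..|#  b20=1 t=3,i=4
  #..##|.  b19=0 t=2,i=5
  #..#.|#  b18=1 t=0,i=7
  #...#|.  b17=0 t=0,i=3
  #....|#  b16=1 t=0,i=10
  .####|.  b15=0 t=2,i=0
  .###.|.  b14=0 t=0,i=0
  .##.#|.  b13=0 t=3,i=2
  .##..|#  b12=1 t=3,i=11
  .#.##|#  b11=1 t=1,i=8
  .#.#.|.  b10=0 t=5,i=10
  .#..#|.  b9=0 t=0,i=6
  .#...|#  b8=1 t=0,i=9
  ..###|.  b7=0 t=0,i=13
  ..##.|#  b6=1 t=3,i=1
  ..#.#|#  b5=1 t=1,i=7
  ..#..|.  b4=0 t=0,i=5
  ...##|.  b3=0 t=0,i=12
  ...#.|#  b2=1 t=0,i=4
  ....#|#  b1=1 t=0,i=11
  .....|#  b0=1 t=1,i=0
  bits 11001110001101010001100101100111 = 3459586407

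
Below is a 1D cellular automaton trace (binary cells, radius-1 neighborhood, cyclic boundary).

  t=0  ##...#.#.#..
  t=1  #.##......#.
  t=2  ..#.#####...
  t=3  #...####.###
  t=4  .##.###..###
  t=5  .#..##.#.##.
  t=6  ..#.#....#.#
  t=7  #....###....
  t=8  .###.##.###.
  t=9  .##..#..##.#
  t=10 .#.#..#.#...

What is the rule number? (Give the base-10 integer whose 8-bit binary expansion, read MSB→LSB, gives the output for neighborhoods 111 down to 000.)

  ### -> #   bit 7 = 1  t=2,i=5
  ##. -> .   bit 6 = 0  t=0,i=1
  #.# -> .   bit 5 = 0  t=0,i=6
  #.. -> #   bit 4 = 1  t=0,i=2
  .## -> #   bit 3 = 1  t=0,i=0
  .#. -> .   bit 2 = 0  t=0,i=5
  ..# -> .   bit 1 = 0  t=0,i=4
  ... -> #   bit 0 = 1  t=0,i=3
  bits 10011001 = 153

153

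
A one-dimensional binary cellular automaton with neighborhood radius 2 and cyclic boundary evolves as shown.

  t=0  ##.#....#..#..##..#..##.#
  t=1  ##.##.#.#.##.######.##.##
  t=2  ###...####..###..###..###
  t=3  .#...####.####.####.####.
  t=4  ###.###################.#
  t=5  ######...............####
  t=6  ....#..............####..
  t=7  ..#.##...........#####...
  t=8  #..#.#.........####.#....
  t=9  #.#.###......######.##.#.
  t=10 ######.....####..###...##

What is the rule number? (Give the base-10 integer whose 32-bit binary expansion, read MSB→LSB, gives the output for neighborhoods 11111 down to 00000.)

  #####|.  b31=0 t=1,i=15
  ####.|#  b30=1 t=1,i=0
  ###.#|#  b29=1 t=0,i=1
  ###..|.  b28=0 t=2,i=2
  ##.##|#  b27=1 t=0,i=23
  ##.#.|.  b26=0 t=0,i=2
  ##..#|#  b25=1 t=0,i=16
  ##...|.  b24=0 t=2,i=3
  #.###|#  b23=1 t=0,i=24
  #.##.|.  b22=0 t=1,i=3
  #.#.#|#  b21=1 t=1,i=6
  #.#..|#  b20=1 t=0,i=3
  #..##|#  b19=1 t=0,i=13
  #..#.|#  b18=1 t=0,i=10
  #...#|.  b17=0 t=2,i=4
  #....|.  b16=0 t=0,i=5
  .####|#  b15=1 t=1,i=14
  .###.|#  b14=1 t=0,i=0
  .##.#|.  b13=0 t=0,i=22
  .##..|#  b12=1 t=0,i=15
  .#.##|#  b11=1 t=1,i=9
  .#.#.|#  b10=1 t=1,i=7
  .#..#|.  b9=0 t=0,i=9
  .#...|#  b8=1 t=0,i=4
  ..###|#  b7=1 t=2,i=6
  ..##.|#  b6=1 t=0,i=14
  ..#.#|.  b5=0 t=7,i=2
  ..#..|#  b4=1 t=0,i=8
  ...##|#  b3=1 t=2,i=5
  ...#.|.  b2=0 t=0,i=7
  ....#|#  b1=1 t=0,i=6
  .....|.  b0=0 t=5,i=8
  bits 01101010101111001101110111011010 = 1790762458

1790762458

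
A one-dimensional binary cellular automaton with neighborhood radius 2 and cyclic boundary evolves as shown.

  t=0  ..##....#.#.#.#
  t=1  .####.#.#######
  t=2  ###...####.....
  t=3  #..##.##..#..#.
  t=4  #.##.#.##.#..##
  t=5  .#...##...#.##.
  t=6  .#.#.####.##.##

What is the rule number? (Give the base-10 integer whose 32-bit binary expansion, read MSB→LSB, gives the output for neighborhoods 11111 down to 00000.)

196779250

  [31] ##### => .  t=1,i=10
  [30] ####. => .  t=1,i=3
  [29] ###.# => .  t=1,i=4
  [28] ###.. => .  t=2,i=2
  [27] ##.## => #  t=1,i=0
  [26] ##.#. => .  t=1,i=5
  [25] ##..# => #  t=3,i=8
  [24] ##... => #  t=0,i=4
  [23] #.### => #  t=1,i=1
  [22] #.##. => .  t=3,i=6
  [21] #.#.# => #  t=0,i=10
  [20] #.#.. => #  t=0,i=14
  [19] #..## => #  t=0,i=1
  [18] #..#. => .  t=3,i=9
  [17] #...# => #  t=2,i=4
  [16] #.... => .  t=0,i=5
  [15] .#### => #  t=1,i=2
  [14] .###. => .  t=2,i=1
  [13] .##.# => .  t=3,i=4
  [12] .##.. => #  t=0,i=3
  [11] .#.## => #  t=1,i=7
  [10] .#.#. => #  t=0,i=9
  [9] .#..# => .  t=0,i=0
  [8] .#... => .  t=5,i=2
  [7] ..### => #  t=2,i=0
  [6] ..##. => #  t=0,i=2
  [5] ..#.# => #  t=0,i=8
  [4] ..#.. => #  t=3,i=10
  [3] ...## => .  t=2,i=5
  [2] ...#. => .  t=0,i=7
  [1] ....# => #  t=0,i=6
  [0] ..... => .  t=2,i=12
  bits 00001011101110101001110011110010 = 196779250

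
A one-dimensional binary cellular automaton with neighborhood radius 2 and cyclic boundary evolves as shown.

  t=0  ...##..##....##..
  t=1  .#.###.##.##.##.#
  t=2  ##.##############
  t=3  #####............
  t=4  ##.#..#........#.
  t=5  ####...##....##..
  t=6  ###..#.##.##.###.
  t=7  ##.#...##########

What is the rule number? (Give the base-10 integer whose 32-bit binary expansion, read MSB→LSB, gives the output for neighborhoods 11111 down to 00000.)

  nb #####: next=.  (t=2,i=5, bit31=0)
  nb ####.: next=#  (t=2,i=0, bit30=1)
  nb ###.#: next=#  (t=1,i=5, bit29=1)
  nb ###..: next=.  (t=3,i=4, bit28=0)
  nb ##.##: next=#  (t=1,i=6, bit27=1)
  nb ##.#.: next=#  (t=1,i=15, bit26=1)
  nb ##..#: next=#  (t=0,i=5, bit25=1)
  nb ##...: next=.  (t=0,i=9, bit24=0)
  nb #.###: next=#  (t=1,i=3, bit23=1)
  nb #.##.: next=#  (t=1,i=7, bit22=1)
  nb #.#.#: next=#  (t=1,i=1, bit21=1)
  nb #.#..: next=#  (t=4,i=3, bit20=1)
  nb #..##: next=.  (t=0,i=6, bit19=0)
  nb #..#.: next=.  (t=4,i=5, bit18=0)
  nb #...#: next=#  (t=5,i=5, bit17=1)
  nb #....: next=#  (t=0,i=10, bit16=1)
  nb .####: next=#  (t=2,i=4, bit15=1)
  nb .###.: next=#  (t=1,i=4, bit14=1)
  nb .##.#: next=#  (t=1,i=8, bit13=1)
  nb .##..: next=#  (t=0,i=4, bit12=1)
  nb .#.##: next=.  (t=1,i=2, bit11=0)
  nb .#.#.: next=#  (t=1,i=0, bit10=1)
  nb .#..#: next=.  (t=4,i=4, bit9=0)
  nb .#...: next=#  (t=4,i=7, bit8=1)
  nb ..###: next=#  (t=3,i=0, bit7=1)
  nb ..##.: next=#  (t=0,i=3, bit6=1)
  nb ..#.#: next=.  (t=4,i=15, bit5=0)
  nb ..#..: next=.  (t=4,i=6, bit4=0)
  nb ...##: next=.  (t=0,i=2, bit3=0)
  nb ...#.: next=#  (t=4,i=14, bit2=1)
  nb ....#: next=#  (t=0,i=1, bit1=1)
  nb .....: next=.  (t=0,i=0, bit0=0)
  bits 01101110111100111111010111000110 = 1861481926

1861481926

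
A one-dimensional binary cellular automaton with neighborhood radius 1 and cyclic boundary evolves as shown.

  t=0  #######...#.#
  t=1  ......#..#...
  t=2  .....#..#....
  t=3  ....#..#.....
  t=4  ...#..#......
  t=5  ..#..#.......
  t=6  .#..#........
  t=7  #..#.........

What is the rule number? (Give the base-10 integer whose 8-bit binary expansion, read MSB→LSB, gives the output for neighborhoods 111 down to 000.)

66

  ###|.  b7=0 t=0,i=0
  ##.|#  b6=1 t=0,i=6
  #.#|.  b5=0 t=0,i=11
  #..|.  b4=0 t=0,i=7
  .##|.  b3=0 t=0,i=12
  .#.|.  b2=0 t=0,i=10
  ..#|#  b1=1 t=0,i=9
  ...|.  b0=0 t=0,i=8
  bits 01000010 = 66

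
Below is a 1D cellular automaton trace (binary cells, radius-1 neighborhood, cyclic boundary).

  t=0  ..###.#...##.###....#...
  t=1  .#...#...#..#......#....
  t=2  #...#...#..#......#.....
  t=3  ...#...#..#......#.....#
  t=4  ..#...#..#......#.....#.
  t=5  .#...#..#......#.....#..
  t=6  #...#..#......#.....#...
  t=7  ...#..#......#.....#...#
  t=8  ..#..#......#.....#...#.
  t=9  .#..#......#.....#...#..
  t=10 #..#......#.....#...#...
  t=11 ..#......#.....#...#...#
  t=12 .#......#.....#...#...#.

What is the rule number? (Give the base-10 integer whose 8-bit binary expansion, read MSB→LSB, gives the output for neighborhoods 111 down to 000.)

34

  ### -> .   bit 7 = 0  t=0,i=3
  ##. -> .   bit 6 = 0  t=0,i=4
  #.# -> #   bit 5 = 1  t=0,i=5
  #.. -> .   bit 4 = 0  t=0,i=7
  .## -> .   bit 3 = 0  t=0,i=2
  .#. -> .   bit 2 = 0  t=0,i=6
  ..# -> #   bit 1 = 1  t=0,i=1
  ... -> .   bit 0 = 0  t=0,i=0
  bits 00100010 = 34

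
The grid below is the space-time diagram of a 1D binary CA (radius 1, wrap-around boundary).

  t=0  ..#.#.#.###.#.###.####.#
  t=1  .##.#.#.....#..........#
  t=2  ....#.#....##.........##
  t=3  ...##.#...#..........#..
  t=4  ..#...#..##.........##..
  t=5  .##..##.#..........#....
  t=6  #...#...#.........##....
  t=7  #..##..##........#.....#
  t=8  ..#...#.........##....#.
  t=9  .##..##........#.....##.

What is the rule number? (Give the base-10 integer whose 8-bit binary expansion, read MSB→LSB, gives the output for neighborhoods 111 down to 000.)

6

  [7] ### => .  t=0,i=9
  [6] ##. => .  t=0,i=10
  [5] #.# => .  t=0,i=3
  [4] #.. => .  t=0,i=0
  [3] .## => .  t=0,i=8
  [2] .#. => #  t=0,i=2
  [1] ..# => #  t=0,i=1
  [0] ... => .  t=1,i=8
  bits 00000110 = 6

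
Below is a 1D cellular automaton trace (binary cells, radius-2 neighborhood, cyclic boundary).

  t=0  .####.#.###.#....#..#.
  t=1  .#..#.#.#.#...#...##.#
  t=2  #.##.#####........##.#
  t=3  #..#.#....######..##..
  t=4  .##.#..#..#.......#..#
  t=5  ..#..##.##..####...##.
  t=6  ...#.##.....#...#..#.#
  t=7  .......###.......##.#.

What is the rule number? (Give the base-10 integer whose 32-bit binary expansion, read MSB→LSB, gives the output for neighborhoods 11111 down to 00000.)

  #####|.  b31=0 t=2,i=7
  ####.|.  b30=0 t=0,i=3
  ###.#|#  b29=1 t=0,i=4
  ###..|.  b28=0 t=2,i=9
  ##.##|.  b27=0 t=2,i=1
  ##.#.|.  b26=0 t=0,i=5
  ##..#|.  b25=0 t=3,i=16
  ##...|#  b24=1 t=2,i=10
  #.###|#  b23=1 t=0,i=8
  #.##.|.  b22=0 t=2,i=2
  #.#.#|#  b21=1 t=0,i=6
  #.#..|.  b20=0 t=0,i=12
  #..##|.  b19=0 t=0,i=0
  #..#.|#  b18=1 t=0,i=19
  #...#|.  b17=0 t=1,i=12
  #....|#  b16=1 t=0,i=14
  .####|.  b15=0 t=0,i=2
  .###.|.  b14=0 t=0,i=9
  .##.#|#  b13=1 t=1,i=19
  .##..|.  b12=0 t=3,i=19
  .#.##|.  b11=0 t=0,i=7
  .#.#.|#  b10=1 t=1,i=0
  .#..#|#  b9=1 t=0,i=18
  .#...|.  b8=0 t=0,i=13
  ..###|#  b7=1 t=0,i=1
  ..##.|#  b6=1 t=1,i=18
  ..#.#|.  b5=0 t=1,i=4
  ..#..|.  b4=0 t=0,i=17
  ...##|.  b3=0 t=1,i=17
  ...#.|.  b2=0 t=0,i=16
  ....#|.  b1=0 t=0,i=15
  .....|#  b0=1 t=2,i=12
  bits 00100001101001010010011011000001 = 564471489

564471489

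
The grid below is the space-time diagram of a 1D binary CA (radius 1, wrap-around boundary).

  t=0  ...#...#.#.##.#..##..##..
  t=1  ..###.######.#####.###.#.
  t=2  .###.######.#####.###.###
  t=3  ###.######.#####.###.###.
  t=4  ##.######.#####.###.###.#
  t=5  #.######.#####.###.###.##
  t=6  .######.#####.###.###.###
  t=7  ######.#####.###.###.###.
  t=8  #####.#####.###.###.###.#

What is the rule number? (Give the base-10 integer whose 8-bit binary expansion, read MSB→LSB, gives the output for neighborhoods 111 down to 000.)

190

  ###|#  b7=1 t=1,i=3
  ##.|.  b6=0 t=0,i=12
  #.#|#  b5=1 t=0,i=8
  #..|#  b4=1 t=0,i=4
  .##|#  b3=1 t=0,i=11
  .#.|#  b2=1 t=0,i=3
  ..#|#  b1=1 t=0,i=2
  ...|.  b0=0 t=0,i=0
  bits 10111110 = 190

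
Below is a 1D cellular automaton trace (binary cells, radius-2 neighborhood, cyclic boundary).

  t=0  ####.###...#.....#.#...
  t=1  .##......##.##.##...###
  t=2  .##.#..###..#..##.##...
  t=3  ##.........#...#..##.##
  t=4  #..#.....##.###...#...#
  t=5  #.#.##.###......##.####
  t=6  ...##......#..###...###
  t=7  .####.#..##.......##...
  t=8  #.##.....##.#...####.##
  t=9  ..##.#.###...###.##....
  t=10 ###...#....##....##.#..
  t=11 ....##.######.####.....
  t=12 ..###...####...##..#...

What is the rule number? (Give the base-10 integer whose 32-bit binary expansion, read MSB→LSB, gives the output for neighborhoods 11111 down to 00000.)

3225917774

  [31] ##### => #  t=5,i=21
  [30] ####. => #  t=0,i=2
  [29] ###.# => .  t=0,i=3
  [28] ###.. => .  t=0,i=7
  [27] ##.## => .  t=0,i=4
  [26] ##.#. => .  t=2,i=3
  [25] ##..# => .  t=2,i=10
  [24] ##... => .  t=0,i=8
  [23] #.### => .  t=0,i=5
  [22] #.##. => #  t=1,i=1
  [21] #.#.# => .  t=5,i=2
  [20] #.#.. => .  t=0,i=19
  [19] #..## => .  t=2,i=6
  [18] #..#. => #  t=2,i=11
  [17] #...# => #  t=0,i=9
  [16] #.... => #  t=0,i=13
  [15] .#### => #  t=0,i=1
  [14] .###. => .  t=0,i=6
  [13] .##.# => .  t=1,i=10
  [12] .##.. => #  t=1,i=2
  [11] .#.## => #  t=5,i=3
  [10] .#.#. => .  t=0,i=18
  [9] .#..# => .  t=2,i=5
  [8] .#... => #  t=0,i=12
  [7] ..### => .  t=0,i=0
  [6] ..##. => #  t=1,i=9
  [5] ..#.# => .  t=0,i=17
  [4] ..#.. => .  t=0,i=11
  [3] ...## => #  t=0,i=22
  [2] ...#. => #  t=0,i=10
  [1] ....# => #  t=0,i=15
  [0] ..... => .  t=0,i=14
  bits 11000000010001111001100101001110 = 3225917774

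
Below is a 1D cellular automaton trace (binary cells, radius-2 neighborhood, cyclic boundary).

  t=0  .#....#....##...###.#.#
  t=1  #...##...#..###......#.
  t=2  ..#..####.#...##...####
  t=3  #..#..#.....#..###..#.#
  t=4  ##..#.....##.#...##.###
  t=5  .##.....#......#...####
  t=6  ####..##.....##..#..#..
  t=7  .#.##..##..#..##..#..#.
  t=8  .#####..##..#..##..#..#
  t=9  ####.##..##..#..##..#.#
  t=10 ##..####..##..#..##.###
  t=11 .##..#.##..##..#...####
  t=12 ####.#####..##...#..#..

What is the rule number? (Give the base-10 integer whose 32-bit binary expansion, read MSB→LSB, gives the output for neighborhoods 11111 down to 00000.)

  nb #####: next=#  (t=4,i=22, bit31=1)
  nb ####.: next=.  (t=2,i=7, bit30=0)
  nb ###.#: next=.  (t=0,i=18, bit29=0)
  nb ###..: next=#  (t=1,i=14, bit28=1)
  nb ##.##: next=#  (t=4,i=19, bit27=1)
  nb ##.#.: next=.  (t=0,i=19, bit26=0)
  nb ##..#: next=#  (t=2,i=0, bit25=1)
  nb ##...: next=#  (t=0,i=13, bit24=1)
  nb #.###: next=#  (t=4,i=20, bit23=1)
  nb #.##.: next=#  (t=3,i=22, bit22=1)
  nb #.#.#: next=.  (t=0,i=20, bit21=0)
  nb #.#..: next=.  (t=0,i=1, bit20=0)
  nb #..##: next=.  (t=1,i=11, bit19=0)
  nb #..#.: next=.  (t=2,i=1, bit18=0)
  nb #...#: next=#  (t=0,i=14, bit17=1)
  nb #....: next=.  (t=0,i=3, bit16=0)
  nb .####: next=#  (t=2,i=6, bit15=1)
  nb .###.: next=.  (t=0,i=17, bit14=0)
  nb .##.#: next=.  (t=4,i=11, bit13=0)
  nb .##..: next=#  (t=0,i=12, bit12=1)
  nb .#.##: next=#  (t=3,i=21, bit11=1)
  nb .#.#.: next=#  (t=0,i=0, bit10=1)
  nb .#..#: next=#  (t=1,i=10, bit9=1)
  nb .#...: next=.  (t=0,i=2, bit8=0)
  nb ..###: next=.  (t=0,i=16, bit7=0)
  nb ..##.: next=.  (t=0,i=11, bit6=0)
  nb ..#.#: next=#  (t=1,i=21, bit5=1)
  nb ..#..: next=.  (t=0,i=6, bit4=0)
  nb ...##: next=.  (t=0,i=10, bit3=0)
  nb ...#.: next=#  (t=0,i=5, bit2=1)
  nb ....#: next=#  (t=0,i=4, bit1=1)
  nb .....: next=.  (t=1,i=17, bit0=0)
  bits 10011011110000101001111000100110 = 2613222950

2613222950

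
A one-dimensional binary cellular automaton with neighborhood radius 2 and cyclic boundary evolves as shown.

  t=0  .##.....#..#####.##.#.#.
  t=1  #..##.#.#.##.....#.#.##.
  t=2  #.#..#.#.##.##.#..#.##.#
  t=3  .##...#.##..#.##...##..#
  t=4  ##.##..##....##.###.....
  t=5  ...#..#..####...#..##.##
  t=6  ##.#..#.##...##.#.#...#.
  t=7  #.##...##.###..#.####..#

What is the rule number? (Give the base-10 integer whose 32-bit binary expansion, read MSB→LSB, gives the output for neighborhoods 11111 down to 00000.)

98241946

  [31] ##### => .  t=0,i=13
  [30] ####. => .  t=0,i=14
  [29] ###.# => .  t=0,i=15
  [28] ###.. => .  t=4,i=18
  [27] ##.## => .  t=0,i=16
  [26] ##.#. => #  t=0,i=19
  [25] ##..# => .  t=3,i=10
  [24] ##... => #  t=0,i=3
  [23] #.### => #  t=4,i=16
  [22] #.##. => #  t=0,i=17
  [21] #.#.# => .  t=0,i=20
  [20] #.#.. => #  t=0,i=22
  [19] #..## => #  t=0,i=0
  [18] #..#. => .  t=2,i=4
  [17] #...# => #  t=3,i=4
  [16] #.... => #  t=0,i=4
  [15] .#### => .  t=0,i=12
  [14] .###. => .  t=4,i=17
  [13] .##.# => .  t=0,i=18
  [12] .##.. => .  t=0,i=2
  [11] .#.## => #  t=1,i=9
  [10] .#.#. => #  t=0,i=21
  [9] .#..# => .  t=0,i=9
  [8] .#... => #  t=6,i=19
  [7] ..### => #  t=0,i=11
  [6] ..##. => .  t=0,i=1
  [5] ..#.# => .  t=1,i=17
  [4] ..#.. => #  t=0,i=8
  [3] ...## => #  t=3,i=18
  [2] ...#. => .  t=0,i=7
  [1] ....# => #  t=0,i=6
  [0] ..... => .  t=0,i=5
  bits 00000101110110110000110110011010 = 98241946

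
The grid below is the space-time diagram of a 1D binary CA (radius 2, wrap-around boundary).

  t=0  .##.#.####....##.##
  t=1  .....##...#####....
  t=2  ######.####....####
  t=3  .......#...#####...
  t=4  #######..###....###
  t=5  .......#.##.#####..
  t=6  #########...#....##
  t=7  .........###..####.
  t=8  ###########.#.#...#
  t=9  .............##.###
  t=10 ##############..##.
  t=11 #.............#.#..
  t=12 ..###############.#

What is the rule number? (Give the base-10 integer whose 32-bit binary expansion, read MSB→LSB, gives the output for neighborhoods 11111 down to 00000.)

  ##### -> .   bit 31 = 0  t=1,i=12
  ####. -> .   bit 30 = 0  t=0,i=8
  ###.# -> .   bit 29 = 0  t=2,i=5
  ###.. -> .   bit 28 = 0  t=0,i=9
  ##.## -> .   bit 27 = 0  t=0,i=0
  ##.#. -> .   bit 26 = 0  t=0,i=3
  ##..# -> #   bit 25 = 1  t=4,i=7
  ##... -> #   bit 24 = 1  t=0,i=10
  #.### -> #   bit 23 = 1  t=0,i=6
  #.##. -> .   bit 22 = 0  t=0,i=1
  #.#.# -> .   bit 21 = 0  t=0,i=4
  #.#.. -> #   bit 20 = 1  t=8,i=14
  #..## -> .   bit 19 = 0  t=4,i=8
  #..#. -> #   bit 18 = 1  t=11,i=18
  #...# -> #   bit 17 = 1  t=1,i=8
  #.... -> #   bit 16 = 1  t=0,i=11
  .#### -> .   bit 15 = 0  t=0,i=7
  .###. -> #   bit 14 = 1  t=4,i=10
  .##.# -> .   bit 13 = 0  t=0,i=2
  .##.. -> .   bit 12 = 0  t=1,i=6
  .#.## -> #   bit 11 = 1  t=0,i=5
  .#.#. -> #   bit 10 = 1  t=8,i=13
  .#..# -> .   bit 9 = 0  t=11,i=17
  .#... -> .   bit 8 = 0  t=3,i=8
  ..### -> #   bit 7 = 1  t=1,i=10
  ..##. -> #   bit 6 = 1  t=0,i=14
  ..#.# -> #   bit 5 = 1  t=5,i=7
  ..#.. -> .   bit 4 = 0  t=3,i=7
  ...## -> #   bit 3 = 1  t=0,i=13
  ...#. -> #   bit 2 = 1  t=3,i=6
  ....# -> #   bit 1 = 1  t=0,i=12
  ..... -> #   bit 0 = 1  t=1,i=0
  bits 00000011100101110100110011101111 = 60247279

60247279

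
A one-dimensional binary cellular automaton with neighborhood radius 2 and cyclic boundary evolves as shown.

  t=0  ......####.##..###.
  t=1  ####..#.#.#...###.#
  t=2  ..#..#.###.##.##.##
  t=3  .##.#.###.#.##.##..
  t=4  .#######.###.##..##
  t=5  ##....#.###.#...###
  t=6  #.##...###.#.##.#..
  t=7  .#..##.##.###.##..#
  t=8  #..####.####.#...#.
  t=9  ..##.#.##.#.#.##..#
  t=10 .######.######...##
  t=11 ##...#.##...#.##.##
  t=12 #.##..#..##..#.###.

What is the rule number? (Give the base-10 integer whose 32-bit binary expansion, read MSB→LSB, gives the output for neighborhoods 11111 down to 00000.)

  [31] ##### => .  t=1,i=1
  [30] ####. => #  t=0,i=8
  [29] ###.# => .  t=0,i=9
  [28] ###.. => .  t=0,i=17
  [27] ##.## => #  t=0,i=10
  [26] ##.#. => #  t=3,i=3
  [25] ##..# => .  t=0,i=13
  [24] ##... => #  t=0,i=18
  [23] #.### => #  t=1,i=18
  [22] #.##. => .  t=0,i=11
  [21] #.#.# => #  t=1,i=8
  [20] #.#.. => .  t=1,i=10
  [19] #..## => #  t=0,i=14
  [18] #..#. => #  t=1,i=5
  [17] #...# => #  t=1,i=12
  [16] #.... => #  t=0,i=0
  [15] .#### => .  t=0,i=7
  [14] .###. => #  t=0,i=16
  [13] .##.# => #  t=2,i=12
  [12] .##.. => .  t=0,i=12
  [11] .#.## => #  t=2,i=6
  [10] .#.#. => #  t=1,i=7
  [9] .#..# => .  t=2,i=3
  [8] .#... => #  t=1,i=11
  [7] ..### => #  t=0,i=6
  [6] ..##. => #  t=3,i=1
  [5] ..#.# => .  t=1,i=6
  [4] ..#.. => #  t=2,i=2
  [3] ...## => .  t=0,i=5
  [2] ...#. => .  t=5,i=5
  [1] ....# => .  t=0,i=4
  [0] ..... => #  t=0,i=1
  bits 01001101101011110110110111010001 = 1303342545

1303342545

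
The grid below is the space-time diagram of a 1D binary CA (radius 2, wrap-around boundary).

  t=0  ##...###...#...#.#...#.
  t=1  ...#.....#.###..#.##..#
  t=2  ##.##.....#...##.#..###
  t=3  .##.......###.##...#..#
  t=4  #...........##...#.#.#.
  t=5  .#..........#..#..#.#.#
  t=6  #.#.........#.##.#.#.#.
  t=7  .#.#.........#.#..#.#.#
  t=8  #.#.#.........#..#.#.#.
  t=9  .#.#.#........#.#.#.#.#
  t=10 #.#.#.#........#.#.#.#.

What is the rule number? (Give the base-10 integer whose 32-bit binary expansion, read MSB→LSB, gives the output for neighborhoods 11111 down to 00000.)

  #####|#  b31=1 t=2,i=22
  ####.|.  b30=0 t=2,i=0
  ###.#|#  b29=1 t=2,i=1
  ###..|.  b28=0 t=0,i=7
  ##.##|#  b27=1 t=2,i=2
  ##.#.|.  b26=0 t=2,i=16
  ##..#|#  b25=1 t=1,i=14
  ##...|.  b24=0 t=0,i=2
  #.###|.  b23=0 t=1,i=11
  #.##.|.  b22=0 t=0,i=0
  #.#.#|.  b21=0 t=4,i=19
  #.#..|.  b20=0 t=0,i=17
  #..##|#  b19=1 t=2,i=19
  #..#.|#  b18=1 t=1,i=15
  #...#|#  b17=1 t=0,i=3
  #....|.  b16=0 t=1,i=5
  .####|.  b15=0 t=2,i=21
  .###.|.  b14=0 t=0,i=6
  .##.#|#  b13=1 t=2,i=15
  .##..|.  b12=0 t=0,i=1
  .#.##|#  b11=1 t=0,i=22
  .#.#.|#  b10=1 t=0,i=16
  .#..#|.  b9=0 t=2,i=18
  .#...|#  b8=1 t=0,i=12
  ..###|.  b7=0 t=0,i=5
  ..##.|#  b6=1 t=2,i=14
  ..#.#|.  b5=0 t=0,i=15
  ..#..|#  b4=1 t=0,i=11
  ...##|.  b3=0 t=0,i=4
  ...#.|.  b2=0 t=0,i=10
  ....#|.  b1=0 t=1,i=7
  .....|.  b0=0 t=1,i=6
  bits 10101010000011100010110101010000 = 2853055824

2853055824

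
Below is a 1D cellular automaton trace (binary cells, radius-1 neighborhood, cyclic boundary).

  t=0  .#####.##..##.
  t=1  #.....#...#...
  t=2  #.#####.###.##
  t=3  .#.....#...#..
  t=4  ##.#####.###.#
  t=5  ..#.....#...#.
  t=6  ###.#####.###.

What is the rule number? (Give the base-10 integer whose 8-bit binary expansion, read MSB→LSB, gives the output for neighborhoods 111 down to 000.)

  ###|.  b7=0 t=0,i=2
  ##.|.  b6=0 t=0,i=5
  #.#|#  b5=1 t=0,i=6
  #..|.  b4=0 t=0,i=9
  .##|.  b3=0 t=0,i=1
  .#.|#  b2=1 t=1,i=0
  ..#|#  b1=1 t=0,i=0
  ...|#  b0=1 t=1,i=2
  bits 00100111 = 39

39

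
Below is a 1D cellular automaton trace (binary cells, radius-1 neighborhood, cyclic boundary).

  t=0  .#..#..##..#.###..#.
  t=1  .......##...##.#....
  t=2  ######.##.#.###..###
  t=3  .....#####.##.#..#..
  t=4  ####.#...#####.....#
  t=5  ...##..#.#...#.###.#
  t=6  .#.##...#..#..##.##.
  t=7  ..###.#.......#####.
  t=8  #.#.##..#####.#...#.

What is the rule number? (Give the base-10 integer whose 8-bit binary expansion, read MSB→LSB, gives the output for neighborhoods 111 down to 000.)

105

  nb ###: next=.  (t=0,i=14, bit7=0)
  nb ##.: next=#  (t=0,i=8, bit6=1)
  nb #.#: next=#  (t=0,i=12, bit5=1)
  nb #..: next=.  (t=0,i=2, bit4=0)
  nb .##: next=#  (t=0,i=7, bit3=1)
  nb .#.: next=.  (t=0,i=1, bit2=0)
  nb ..#: next=.  (t=0,i=0, bit1=0)
  nb ...: next=#  (t=1,i=0, bit0=1)
  bits 01101001 = 105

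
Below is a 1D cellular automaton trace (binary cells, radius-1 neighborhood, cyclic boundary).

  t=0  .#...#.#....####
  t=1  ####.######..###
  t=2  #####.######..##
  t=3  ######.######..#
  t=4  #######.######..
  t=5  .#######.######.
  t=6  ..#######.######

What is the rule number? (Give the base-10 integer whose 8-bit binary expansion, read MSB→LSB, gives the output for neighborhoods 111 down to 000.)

  ###|#  b7=1 t=0,i=13
  ##.|#  b6=1 t=0,i=15
  #.#|#  b5=1 t=0,i=0
  #..|#  b4=1 t=0,i=2
  .##|.  b3=0 t=0,i=12
  .#.|#  b2=1 t=0,i=1
  ..#|.  b1=0 t=0,i=4
  ...|#  b0=1 t=0,i=3
  bits 11110101 = 245

245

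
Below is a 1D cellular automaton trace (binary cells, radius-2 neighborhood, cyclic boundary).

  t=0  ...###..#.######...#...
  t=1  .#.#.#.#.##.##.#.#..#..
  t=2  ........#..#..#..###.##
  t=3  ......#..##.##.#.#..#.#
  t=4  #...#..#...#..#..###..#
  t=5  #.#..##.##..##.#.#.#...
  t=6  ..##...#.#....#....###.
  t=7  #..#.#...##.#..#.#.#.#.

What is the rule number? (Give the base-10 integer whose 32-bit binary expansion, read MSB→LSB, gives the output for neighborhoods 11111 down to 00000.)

  ##### -> #   bit 31 = 1  t=0,i=12
  ####. -> .   bit 30 = 0  t=0,i=14
  ###.# -> .   bit 29 = 0  t=2,i=19
  ###.. -> #   bit 28 = 1  t=0,i=5
  ##.## -> #   bit 27 = 1  t=1,i=11
  ##.#. -> #   bit 26 = 1  t=1,i=14
  ##..# -> .   bit 25 = 0  t=0,i=6
  ##... -> .   bit 24 = 0  t=0,i=16
  #.### -> #   bit 23 = 1  t=0,i=10
  #.##. -> .   bit 22 = 0  t=1,i=9
  #.#.# -> .   bit 21 = 0  t=1,i=3
  #.#.. -> #   bit 20 = 1  t=1,i=17
  #..## -> .   bit 19 = 0  t=2,i=16
  #..#. -> #   bit 18 = 1  t=0,i=7
  #...# -> #   bit 17 = 1  t=0,i=17
  #.... -> .   bit 16 = 0  t=0,i=21
  .#### -> .   bit 15 = 0  t=0,i=11
  .###. -> .   bit 14 = 0  t=0,i=4
  .##.# -> .   bit 13 = 0  t=1,i=10
  .##.. -> #   bit 12 = 1  t=2,i=22
  .#.## -> #   bit 11 = 1  t=0,i=9
  .#.#. -> .   bit 10 = 0  t=1,i=2
  .#..# -> #   bit 9 = 1  t=1,i=18
  .#... -> #   bit 8 = 1  t=0,i=20
  ..### -> #   bit 7 = 1  t=0,i=3
  ..##. -> .   bit 6 = 0  t=3,i=9
  ..#.# -> .   bit 5 = 0  t=0,i=8
  ..#.. -> .   bit 4 = 0  t=0,i=19
  ...## -> .   bit 3 = 0  t=0,i=2
  ...#. -> .   bit 2 = 0  t=0,i=18
  ....# -> #   bit 1 = 1  t=0,i=1
  ..... -> .   bit 0 = 0  t=0,i=0
  bits 10011100100101100001101110000010 = 2627083138

2627083138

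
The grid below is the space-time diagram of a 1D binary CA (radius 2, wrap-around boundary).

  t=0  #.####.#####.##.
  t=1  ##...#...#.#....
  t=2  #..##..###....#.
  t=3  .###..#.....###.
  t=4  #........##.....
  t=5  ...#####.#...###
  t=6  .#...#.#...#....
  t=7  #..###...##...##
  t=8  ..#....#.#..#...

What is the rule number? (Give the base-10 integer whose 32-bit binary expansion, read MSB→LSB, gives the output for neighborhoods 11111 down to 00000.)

2687109735

  ##### -> #   bit 31 = 1  t=0,i=9
  ####. -> .   bit 30 = 0  t=0,i=4
  ###.# -> #   bit 29 = 1  t=0,i=5
  ###.. -> .   bit 28 = 0  t=2,i=9
  ##.## -> .   bit 27 = 0  t=0,i=6
  ##.#. -> .   bit 26 = 0  t=0,i=15
  ##..# -> .   bit 25 = 0  t=2,i=5
  ##... -> .   bit 24 = 0  t=1,i=2
  #.### -> .   bit 23 = 0  t=0,i=2
  #.##. -> .   bit 22 = 0  t=0,i=13
  #.#.# -> #   bit 21 = 1  t=0,i=0
  #.#.. -> .   bit 20 = 0  t=1,i=11
  #..## -> #   bit 19 = 1  t=2,i=2
  #..#. -> .   bit 18 = 0  t=3,i=5
  #...# -> #   bit 17 = 1  t=1,i=3
  #.... -> .   bit 16 = 0  t=1,i=13
  .#### -> .   bit 15 = 0  t=0,i=3
  .###. -> .   bit 14 = 0  t=2,i=8
  .##.# -> .   bit 13 = 0  t=0,i=14
  .##.. -> .   bit 12 = 0  t=1,i=1
  .#.## -> #   bit 11 = 1  t=0,i=1
  .#.#. -> .   bit 10 = 0  t=1,i=10
  .#..# -> #   bit 9 = 1  t=2,i=1
  .#... -> .   bit 8 = 0  t=1,i=6
  ..### -> .   bit 7 = 0  t=2,i=7
  ..##. -> #   bit 6 = 1  t=1,i=0
  ..#.# -> #   bit 5 = 1  t=1,i=9
  ..#.. -> .   bit 4 = 0  t=1,i=5
  ...## -> .   bit 3 = 0  t=1,i=15
  ...#. -> #   bit 2 = 1  t=1,i=4
  ....# -> #   bit 1 = 1  t=1,i=14
  ..... -> #   bit 0 = 1  t=3,i=9
  bits 10100000001010100000101001100111 = 2687109735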